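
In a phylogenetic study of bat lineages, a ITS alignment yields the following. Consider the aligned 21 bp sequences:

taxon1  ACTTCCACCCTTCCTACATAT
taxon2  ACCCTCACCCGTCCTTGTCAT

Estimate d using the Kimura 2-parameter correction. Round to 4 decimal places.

0.5435

Of 21 sites, 4 differences are transitions and 4 are transversions, so P = 4/21 ≈ 0.190476 and Q = 4/21 ≈ 0.190476.
Under the Kimura two-parameter model, d = −½ ln(1 − 2P − Q) − ¼ ln(1 − 2Q).
1 − 2P − Q = 0.428572, giving −½ ln(0.428572) = 0.423648.
1 − 2Q = 0.619048, giving −¼ ln(0.619048) = 0.119893.
d = 0.423648 + 0.119893 = 0.543541.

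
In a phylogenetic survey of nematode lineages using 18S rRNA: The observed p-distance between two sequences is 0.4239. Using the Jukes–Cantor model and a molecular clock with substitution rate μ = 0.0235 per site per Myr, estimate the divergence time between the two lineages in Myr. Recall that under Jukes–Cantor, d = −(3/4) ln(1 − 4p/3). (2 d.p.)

13.29

d = −(3/4) ln(1 − 4p/3) = −0.75 ln(1 − 0.5652) = −0.75 ln(0.4348)
  = −0.75 × (-0.832869) = 0.624652 substitutions/site.
Under a molecular clock d = 2μt, so t = d/(2μ) = 0.624652 / (2 × 0.0235) = 13.29 Myr.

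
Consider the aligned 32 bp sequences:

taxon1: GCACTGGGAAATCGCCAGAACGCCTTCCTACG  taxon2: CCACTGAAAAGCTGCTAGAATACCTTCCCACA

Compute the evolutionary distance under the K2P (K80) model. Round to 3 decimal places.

0.550

Of 32 sites, 10 differences are transitions and 1 are transversions, so P = 10/32 = 0.3125 and Q = 1/32 = 0.03125.
Under the Kimura two-parameter model, d = −½ ln(1 − 2P − Q) − ¼ ln(1 − 2Q).
1 − 2P − Q = 0.34375, giving −½ ln(0.34375) = 0.533920.
1 − 2Q = 0.9375, giving −¼ ln(0.9375) = 0.016135.
d = 0.533920 + 0.016135 = 0.550055.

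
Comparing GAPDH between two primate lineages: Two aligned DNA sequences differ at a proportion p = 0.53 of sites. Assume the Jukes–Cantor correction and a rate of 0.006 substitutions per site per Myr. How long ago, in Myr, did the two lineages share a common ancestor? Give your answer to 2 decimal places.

d = −(3/4) ln(1 − 4p/3) = −0.75 ln(1 − 0.706667) = −0.75 ln(0.293333)
  = −0.75 × (-1.226447) = 0.919835 substitutions/site.
Under a molecular clock d = 2μt, so t = d/(2μ) = 0.919835 / (2 × 0.006) = 76.65 Myr.

76.65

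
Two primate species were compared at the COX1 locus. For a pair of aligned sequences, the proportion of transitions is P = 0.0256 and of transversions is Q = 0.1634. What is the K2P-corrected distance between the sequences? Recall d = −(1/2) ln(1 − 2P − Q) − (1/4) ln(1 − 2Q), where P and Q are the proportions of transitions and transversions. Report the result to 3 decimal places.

0.220

Under the Kimura two-parameter model, d = −½ ln(1 − 2P − Q) − ¼ ln(1 − 2Q).
1 − 2P − Q = 0.7854, giving −½ ln(0.7854) = 0.120781.
1 − 2Q = 0.6732, giving −¼ ln(0.6732) = 0.098928.
d = 0.120781 + 0.098928 = 0.219709.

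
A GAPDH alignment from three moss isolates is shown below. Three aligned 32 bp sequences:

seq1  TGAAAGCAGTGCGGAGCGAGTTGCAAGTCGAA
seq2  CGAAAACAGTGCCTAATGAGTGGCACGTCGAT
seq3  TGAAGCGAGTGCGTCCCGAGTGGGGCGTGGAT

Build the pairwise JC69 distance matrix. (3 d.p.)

d(seq1,seq2) = 0.353, d(seq1,seq3) = 0.520, d(seq2,seq3) = 0.460

seq1–seq2: 9/32 sites differ → p = 0.28125, d = −0.75 ln(1 − 0.375) = 0.352503 ≈ 0.353.
seq1–seq3: 12/32 sites differ → p = 0.375, d = −0.75 ln(1 − 0.5) = 0.519860 ≈ 0.520.
seq2–seq3: 11/32 sites differ → p = 0.34375, d = −0.75 ln(1 − 0.458333) = 0.459828 ≈ 0.460.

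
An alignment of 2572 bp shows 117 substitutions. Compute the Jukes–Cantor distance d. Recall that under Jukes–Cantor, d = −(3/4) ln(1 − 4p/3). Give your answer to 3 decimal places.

p = 117/2572 ≈ 0.04549.
d = −(3/4) ln(1 − 4p/3) = −0.75 ln(1 − 0.060653) = −0.75 ln(0.939347)
  = −0.75 × (-0.062570) = 0.046928 substitutions/site.

0.047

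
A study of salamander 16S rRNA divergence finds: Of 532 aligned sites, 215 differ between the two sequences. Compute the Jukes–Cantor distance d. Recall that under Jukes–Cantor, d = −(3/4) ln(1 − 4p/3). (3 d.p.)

p = 215/532 ≈ 0.404135.
d = −(3/4) ln(1 − 4p/3) = −0.75 ln(1 − 0.538847) = −0.75 ln(0.461153)
  = −0.75 × (-0.774025) = 0.580519 substitutions/site.

0.581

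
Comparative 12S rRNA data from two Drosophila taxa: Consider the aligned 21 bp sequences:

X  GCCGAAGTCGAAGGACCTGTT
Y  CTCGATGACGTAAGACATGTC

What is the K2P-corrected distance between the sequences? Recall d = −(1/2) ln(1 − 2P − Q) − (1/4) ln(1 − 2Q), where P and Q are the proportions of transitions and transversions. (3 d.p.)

Of 21 sites, 3 differences are transitions and 5 are transversions, so P = 3/21 ≈ 0.142857 and Q = 5/21 ≈ 0.238095.
Under the Kimura two-parameter model, d = −½ ln(1 − 2P − Q) − ¼ ln(1 − 2Q).
1 − 2P − Q = 0.476191, giving −½ ln(0.476191) = 0.370968.
1 − 2Q = 0.52381, giving −¼ ln(0.52381) = 0.161657.
d = 0.370968 + 0.161657 = 0.532625.

0.533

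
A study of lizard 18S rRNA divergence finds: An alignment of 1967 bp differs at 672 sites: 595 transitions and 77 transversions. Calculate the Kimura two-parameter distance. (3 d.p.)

P = 595/1967 ≈ 0.302491 and Q = 77/1967 ≈ 0.039146.
Under the Kimura two-parameter model, d = −½ ln(1 − 2P − Q) − ¼ ln(1 − 2Q).
1 − 2P − Q = 0.355872, giving −½ ln(0.355872) = 0.516592.
1 − 2Q = 0.921708, giving −¼ ln(0.921708) = 0.020382.
d = 0.516592 + 0.020382 = 0.536974.

0.537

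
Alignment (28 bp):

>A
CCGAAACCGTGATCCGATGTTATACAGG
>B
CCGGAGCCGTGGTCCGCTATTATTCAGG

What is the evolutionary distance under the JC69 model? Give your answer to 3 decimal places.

The sequences differ at 6 of 28 sites (4, 6, 12, 17, 19, 24), so p = 6/28 ≈ 0.214286.
d = −(3/4) ln(1 − 4p/3) = −0.75 ln(1 − 0.285715) = −0.75 ln(0.714285)
  = −0.75 × (-0.336473) = 0.252355 substitutions/site.

0.252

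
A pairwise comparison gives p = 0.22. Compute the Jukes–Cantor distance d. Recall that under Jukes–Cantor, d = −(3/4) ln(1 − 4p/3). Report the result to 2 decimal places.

0.26

d = −(3/4) ln(1 − 4p/3) = −0.75 ln(1 − 0.293333) = −0.75 ln(0.706667)
  = −0.75 × (-0.347196) = 0.260397 substitutions/site.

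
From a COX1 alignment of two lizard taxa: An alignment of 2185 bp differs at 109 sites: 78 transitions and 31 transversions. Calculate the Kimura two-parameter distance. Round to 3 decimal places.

P = 78/2185 ≈ 0.035698 and Q = 31/2185 ≈ 0.014188.
Under the Kimura two-parameter model, d = −½ ln(1 − 2P − Q) − ¼ ln(1 − 2Q).
1 − 2P − Q = 0.914416, giving −½ ln(0.914416) = 0.044735.
1 − 2Q = 0.971624, giving −¼ ln(0.971624) = 0.007197.
d = 0.044735 + 0.007197 = 0.051932.

0.052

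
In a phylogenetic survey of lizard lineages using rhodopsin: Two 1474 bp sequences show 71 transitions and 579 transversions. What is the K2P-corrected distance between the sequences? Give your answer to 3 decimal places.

P = 71/1474 ≈ 0.048168 and Q = 579/1474 ≈ 0.392809.
Under the Kimura two-parameter model, d = −½ ln(1 − 2P − Q) − ¼ ln(1 − 2Q).
1 − 2P − Q = 0.510855, giving −½ ln(0.510855) = 0.335835.
1 − 2Q = 0.214382, giving −¼ ln(0.214382) = 0.384999.
d = 0.335835 + 0.384999 = 0.720834.

0.721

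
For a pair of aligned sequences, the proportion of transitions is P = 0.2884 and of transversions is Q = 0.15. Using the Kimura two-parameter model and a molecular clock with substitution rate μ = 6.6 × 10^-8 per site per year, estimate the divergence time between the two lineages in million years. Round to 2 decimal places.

5.59

Under the Kimura two-parameter model, d = −½ ln(1 − 2P − Q) − ¼ ln(1 − 2Q).
1 − 2P − Q = 0.2732, giving −½ ln(0.2732) = 0.648776.
1 − 2Q = 0.7, giving −¼ ln(0.7) = 0.089169.
d = 0.648776 + 0.089169 = 0.737945.
Under a molecular clock d = 2μt, so t = d/(2μ) = 0.737945 / (2 × 6.6 × 10^-8) = 5.59 million years.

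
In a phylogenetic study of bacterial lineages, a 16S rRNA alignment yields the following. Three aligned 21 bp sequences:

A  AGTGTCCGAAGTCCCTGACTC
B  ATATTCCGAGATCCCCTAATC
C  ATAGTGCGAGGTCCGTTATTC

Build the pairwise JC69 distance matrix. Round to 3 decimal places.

d(A,B) = 0.532, d(A,C) = 0.441, d(B,C) = 0.360

A–B: 8/21 sites differ → p ≈ 0.380952, d = −0.75 ln(1 − 0.507936) = 0.531860 ≈ 0.532.
A–C: 7/21 sites differ → p ≈ 0.333333, d = −0.75 ln(1 − 0.444444) = 0.440839 ≈ 0.441.
B–C: 6/21 sites differ → p ≈ 0.285714, d = −0.75 ln(1 − 0.380952) = 0.359679 ≈ 0.360.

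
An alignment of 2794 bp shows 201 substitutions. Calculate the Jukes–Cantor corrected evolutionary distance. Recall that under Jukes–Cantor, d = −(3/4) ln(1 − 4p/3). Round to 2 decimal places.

p = 201/2794 ≈ 0.07194.
d = −(3/4) ln(1 − 4p/3) = −0.75 ln(1 − 0.09592) = −0.75 ln(0.90408)
  = −0.75 × (-0.100837) = 0.075628 substitutions/site.

0.08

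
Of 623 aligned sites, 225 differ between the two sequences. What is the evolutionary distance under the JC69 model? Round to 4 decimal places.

0.4927

p = 225/623 ≈ 0.361156.
d = −(3/4) ln(1 − 4p/3) = −0.75 ln(1 − 0.481541) = −0.75 ln(0.518459)
  = −0.75 × (-0.656894) = 0.492671 substitutions/site.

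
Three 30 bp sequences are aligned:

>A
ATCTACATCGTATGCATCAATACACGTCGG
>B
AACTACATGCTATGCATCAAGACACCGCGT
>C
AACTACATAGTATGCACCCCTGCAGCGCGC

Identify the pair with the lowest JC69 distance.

A–B: 7/30 differ, p = 0.233, d = 0.280.
A–C: 10/30 differ, p = 0.333, d = 0.441.
B–C: 9/30 differ, p = 0.300, d = 0.383.
The smallest distance is between A and B.

A and B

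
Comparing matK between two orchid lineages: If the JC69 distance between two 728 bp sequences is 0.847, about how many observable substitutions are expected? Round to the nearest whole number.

370

Invert JC69: p = (3/4)(1 − e^(−4d/3)) = 0.75 × (1 − e^(-1.129333)) = 0.75 × (1 − 0.323249) = 0.507563.
Expected differing sites = pL ≈ 0.507563 × 728 = 369.505864 ≈ 370.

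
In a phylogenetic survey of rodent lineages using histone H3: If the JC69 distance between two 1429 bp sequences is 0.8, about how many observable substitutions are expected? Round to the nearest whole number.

703

Invert JC69: p = (3/4)(1 − e^(−4d/3)) = 0.75 × (1 − e^(-1.066667)) = 0.75 × (1 − 0.344154) = 0.491885.
Expected differing sites = pL ≈ 0.491885 × 1429 = 702.903665 ≈ 703.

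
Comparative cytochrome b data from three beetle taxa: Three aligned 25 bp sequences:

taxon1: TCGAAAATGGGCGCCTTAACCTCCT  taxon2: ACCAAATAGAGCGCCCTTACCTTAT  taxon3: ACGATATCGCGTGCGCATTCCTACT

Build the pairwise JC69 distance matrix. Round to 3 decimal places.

taxon1–taxon2: 9/25 sites differ → p = 0.36, d = −0.75 ln(1 − 0.48) = 0.490445 ≈ 0.490.
taxon1–taxon3: 12/25 sites differ → p = 0.48, d = −0.75 ln(1 − 0.64) = 0.766238 ≈ 0.766.
taxon2–taxon3: 10/25 sites differ → p = 0.4, d = −0.75 ln(1 − 0.533333) = 0.571605 ≈ 0.572.

d(taxon1,taxon2) = 0.490, d(taxon1,taxon3) = 0.766, d(taxon2,taxon3) = 0.572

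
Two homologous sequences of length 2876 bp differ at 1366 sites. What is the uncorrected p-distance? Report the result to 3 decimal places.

p = 1366/2876 = 0.474965… ≈ 0.475 (to 3 d.p.).

0.475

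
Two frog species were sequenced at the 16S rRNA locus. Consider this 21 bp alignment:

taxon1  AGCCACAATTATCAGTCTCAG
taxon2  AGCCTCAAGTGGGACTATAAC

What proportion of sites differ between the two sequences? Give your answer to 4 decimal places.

0.4286

The sequences differ at 9 of 21 positions (sites 5, 9, 11, 12, 13, 15, 17, 19, 21).
p = 9/21 = 0.428571… ≈ 0.4286 (to 4 d.p.).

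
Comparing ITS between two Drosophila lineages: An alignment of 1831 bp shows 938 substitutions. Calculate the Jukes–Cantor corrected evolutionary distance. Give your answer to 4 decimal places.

0.8618

p = 938/1831 ≈ 0.512288.
d = −(3/4) ln(1 − 4p/3) = −0.75 ln(1 − 0.683051) = −0.75 ln(0.316949)
  = −0.75 × (-1.149014) = 0.861761 substitutions/site.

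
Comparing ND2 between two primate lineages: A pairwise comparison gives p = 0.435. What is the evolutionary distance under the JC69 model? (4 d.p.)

d = −(3/4) ln(1 − 4p/3) = −0.75 ln(1 − 0.58) = −0.75 ln(0.42)
  = −0.75 × (-0.867501) = 0.650626 substitutions/site.

0.6506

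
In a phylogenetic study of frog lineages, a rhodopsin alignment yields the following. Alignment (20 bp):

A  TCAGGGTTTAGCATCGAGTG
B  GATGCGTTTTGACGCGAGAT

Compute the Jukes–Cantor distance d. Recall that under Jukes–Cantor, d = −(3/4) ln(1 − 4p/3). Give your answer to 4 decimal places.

0.8240

The sequences differ at 10 of 20 sites (1, 2, 3, 5, 10, 12, 13, 14, 19, 20), so p = 10/20 = 0.5.
d = −(3/4) ln(1 − 4p/3) = −0.75 ln(1 − 0.666667) = −0.75 ln(0.333333)
  = −0.75 × (-1.098613) = 0.823960 substitutions/site.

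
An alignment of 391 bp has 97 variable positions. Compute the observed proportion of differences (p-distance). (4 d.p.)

0.2481

p = 97/391 = 0.248081… ≈ 0.2481 (to 4 d.p.).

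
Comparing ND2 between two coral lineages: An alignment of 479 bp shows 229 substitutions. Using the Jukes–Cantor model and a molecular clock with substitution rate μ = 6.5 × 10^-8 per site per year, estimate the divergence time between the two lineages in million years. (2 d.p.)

5.85

p = 229/479 ≈ 0.478079.
d = −(3/4) ln(1 − 4p/3) = −0.75 ln(1 − 0.637439) = −0.75 ln(0.362561)
  = −0.75 × (-1.014563) = 0.760922 substitutions/site.
Under a molecular clock d = 2μt, so t = d/(2μ) = 0.760922 / (2 × 6.5 × 10^-8) = 5.85 million years.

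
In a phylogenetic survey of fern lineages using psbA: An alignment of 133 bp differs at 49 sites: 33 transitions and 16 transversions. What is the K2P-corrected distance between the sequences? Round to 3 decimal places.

0.548

P = 33/133 ≈ 0.24812 and Q = 16/133 ≈ 0.120301.
Under the Kimura two-parameter model, d = −½ ln(1 − 2P − Q) − ¼ ln(1 − 2Q).
1 − 2P − Q = 0.383459, giving −½ ln(0.383459) = 0.479261.
1 − 2Q = 0.759398, giving −¼ ln(0.759398) = 0.068807.
d = 0.479261 + 0.068807 = 0.548068.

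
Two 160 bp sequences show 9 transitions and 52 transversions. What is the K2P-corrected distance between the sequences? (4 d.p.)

0.5501

P = 9/160 = 0.05625 and Q = 52/160 = 0.325.
Under the Kimura two-parameter model, d = −½ ln(1 − 2P − Q) − ¼ ln(1 − 2Q).
1 − 2P − Q = 0.5625, giving −½ ln(0.5625) = 0.287682.
1 − 2Q = 0.35, giving −¼ ln(0.35) = 0.262456.
d = 0.287682 + 0.262456 = 0.550138.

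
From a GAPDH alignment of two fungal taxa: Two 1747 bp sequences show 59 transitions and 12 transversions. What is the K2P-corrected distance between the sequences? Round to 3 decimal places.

P = 59/1747 ≈ 0.033772 and Q = 12/1747 ≈ 0.006869.
Under the Kimura two-parameter model, d = −½ ln(1 − 2P − Q) − ¼ ln(1 − 2Q).
1 − 2P − Q = 0.925587, giving −½ ln(0.925587) = 0.038664.
1 − 2Q = 0.986262, giving −¼ ln(0.986262) = 0.003458.
d = 0.038664 + 0.003458 = 0.042122.

0.042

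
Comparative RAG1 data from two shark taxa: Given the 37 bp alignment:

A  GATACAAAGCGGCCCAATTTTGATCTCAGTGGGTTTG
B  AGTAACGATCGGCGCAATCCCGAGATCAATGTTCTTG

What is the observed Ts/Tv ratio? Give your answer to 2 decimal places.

1.00

Transitions are A↔G and C↔T; transversions are all other mismatches.
Transitions: 8. Transversions: 8.
R = 8/8 = 1.00.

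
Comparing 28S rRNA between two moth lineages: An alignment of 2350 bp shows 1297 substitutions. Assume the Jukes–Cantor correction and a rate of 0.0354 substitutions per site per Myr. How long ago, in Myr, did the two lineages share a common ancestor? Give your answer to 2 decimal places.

p = 1297/2350 ≈ 0.551915.
d = −(3/4) ln(1 − 4p/3) = −0.75 ln(1 − 0.735887) = −0.75 ln(0.264113)
  = −0.75 × (-1.331378) = 0.998534 substitutions/site.
Under a molecular clock d = 2μt, so t = d/(2μ) = 0.998534 / (2 × 0.0354) = 14.10 Myr.

14.10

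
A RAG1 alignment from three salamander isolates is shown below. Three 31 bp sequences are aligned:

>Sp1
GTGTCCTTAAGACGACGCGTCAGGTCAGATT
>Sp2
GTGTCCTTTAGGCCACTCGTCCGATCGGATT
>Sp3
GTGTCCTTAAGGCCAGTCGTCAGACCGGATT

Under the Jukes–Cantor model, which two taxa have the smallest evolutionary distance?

Sp1–Sp2: 7/31 differ, p = 0.226, d = 0.269.
Sp1–Sp3: 7/31 differ, p = 0.226, d = 0.269.
Sp2–Sp3: 4/31 differ, p = 0.129, d = 0.142.
The smallest distance is between Sp2 and Sp3.

Sp2 and Sp3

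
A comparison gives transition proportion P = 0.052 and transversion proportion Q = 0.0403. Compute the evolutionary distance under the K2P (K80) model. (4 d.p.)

0.0989

Under the Kimura two-parameter model, d = −½ ln(1 − 2P − Q) − ¼ ln(1 − 2Q).
1 − 2P − Q = 0.8557, giving −½ ln(0.8557) = 0.077918.
1 − 2Q = 0.9194, giving −¼ ln(0.9194) = 0.021008.
d = 0.077918 + 0.021008 = 0.098926.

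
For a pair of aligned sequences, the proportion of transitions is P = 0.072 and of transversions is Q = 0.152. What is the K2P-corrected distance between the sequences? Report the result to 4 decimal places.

0.2661

Under the Kimura two-parameter model, d = −½ ln(1 − 2P − Q) − ¼ ln(1 − 2Q).
1 − 2P − Q = 0.704, giving −½ ln(0.704) = 0.175488.
1 − 2Q = 0.696, giving −¼ ln(0.696) = 0.090601.
d = 0.175488 + 0.090601 = 0.266089.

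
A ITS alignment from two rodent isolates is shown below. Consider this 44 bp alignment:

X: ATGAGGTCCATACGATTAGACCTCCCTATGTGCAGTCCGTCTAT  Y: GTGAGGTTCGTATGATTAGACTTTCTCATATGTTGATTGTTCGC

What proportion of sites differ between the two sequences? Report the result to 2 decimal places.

0.41

The sequences differ at 18 of 44 positions.
p = 18/44 = 0.409090… ≈ 0.41 (to 2 d.p.).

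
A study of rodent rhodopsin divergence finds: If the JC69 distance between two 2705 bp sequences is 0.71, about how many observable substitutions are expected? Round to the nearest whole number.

Invert JC69: p = (3/4)(1 − e^(−4d/3)) = 0.75 × (1 − e^(-0.946667)) = 0.75 × (1 − 0.388032) = 0.458976.
Expected differing sites = pL ≈ 0.458976 × 2705 = 1241.53008 ≈ 1242.

1242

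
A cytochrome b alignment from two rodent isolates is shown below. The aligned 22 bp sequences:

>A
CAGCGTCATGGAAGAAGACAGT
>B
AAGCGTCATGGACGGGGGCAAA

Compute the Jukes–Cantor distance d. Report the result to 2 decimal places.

0.41

The sequences differ at 7 of 22 sites (1, 13, 15, 16, 18, 21, 22), so p = 7/22 ≈ 0.318182.
d = −(3/4) ln(1 − 4p/3) = −0.75 ln(1 − 0.424243) = −0.75 ln(0.575757)
  = −0.75 × (-0.552070) = 0.414053 substitutions/site.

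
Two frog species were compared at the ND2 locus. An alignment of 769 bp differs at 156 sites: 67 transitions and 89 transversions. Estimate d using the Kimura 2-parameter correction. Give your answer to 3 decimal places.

0.237

P = 67/769 ≈ 0.087126 and Q = 89/769 ≈ 0.115735.
Under the Kimura two-parameter model, d = −½ ln(1 − 2P − Q) − ¼ ln(1 − 2Q).
1 − 2P − Q = 0.710013, giving −½ ln(0.710013) = 0.171236.
1 − 2Q = 0.76853, giving −¼ ln(0.76853) = 0.065819.
d = 0.171236 + 0.065819 = 0.237055.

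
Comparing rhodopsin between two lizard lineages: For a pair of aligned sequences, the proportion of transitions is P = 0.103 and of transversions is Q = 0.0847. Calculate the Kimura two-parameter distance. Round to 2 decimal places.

Under the Kimura two-parameter model, d = −½ ln(1 − 2P − Q) − ¼ ln(1 − 2Q).
1 − 2P − Q = 0.7093, giving −½ ln(0.7093) = 0.171738.
1 − 2Q = 0.8306, giving −¼ ln(0.8306) = 0.046402.
d = 0.171738 + 0.046402 = 0.218140.

0.22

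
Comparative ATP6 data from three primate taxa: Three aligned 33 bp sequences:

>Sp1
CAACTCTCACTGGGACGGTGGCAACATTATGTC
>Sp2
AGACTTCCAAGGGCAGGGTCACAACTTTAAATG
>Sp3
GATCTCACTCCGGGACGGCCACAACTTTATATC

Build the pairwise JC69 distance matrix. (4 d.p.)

Sp1–Sp2: 14/33 sites differ → p ≈ 0.424242, d = −0.75 ln(1 − 0.565656) = 0.625439 ≈ 0.6254.
Sp1–Sp3: 10/33 sites differ → p ≈ 0.30303, d = −0.75 ln(1 − 0.40404) = 0.388186 ≈ 0.3882.
Sp2–Sp3: 13/33 sites differ → p ≈ 0.393939, d = −0.75 ln(1 − 0.525252) = 0.558728 ≈ 0.5587.

d(Sp1,Sp2) = 0.6254, d(Sp1,Sp3) = 0.3882, d(Sp2,Sp3) = 0.5587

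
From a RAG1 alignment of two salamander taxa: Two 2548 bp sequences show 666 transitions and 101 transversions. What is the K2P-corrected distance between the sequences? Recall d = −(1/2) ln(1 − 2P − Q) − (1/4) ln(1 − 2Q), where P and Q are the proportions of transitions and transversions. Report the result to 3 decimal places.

0.434

P = 666/2548 ≈ 0.261381 and Q = 101/2548 ≈ 0.039639.
Under the Kimura two-parameter model, d = −½ ln(1 − 2P − Q) − ¼ ln(1 − 2Q).
1 − 2P − Q = 0.437599, giving −½ ln(0.437599) = 0.413226.
1 − 2Q = 0.920722, giving −¼ ln(0.920722) = 0.020649.
d = 0.413226 + 0.020649 = 0.433875.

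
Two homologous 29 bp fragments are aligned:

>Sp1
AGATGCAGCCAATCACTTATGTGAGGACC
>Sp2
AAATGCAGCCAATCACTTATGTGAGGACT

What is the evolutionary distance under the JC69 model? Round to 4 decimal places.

The sequences differ at 2 of 29 sites (2, 29), so p = 2/29 ≈ 0.068966.
d = −(3/4) ln(1 − 4p/3) = −0.75 ln(1 − 0.091955) = −0.75 ln(0.908045)
  = −0.75 × (-0.096461) = 0.072346 substitutions/site.

0.0723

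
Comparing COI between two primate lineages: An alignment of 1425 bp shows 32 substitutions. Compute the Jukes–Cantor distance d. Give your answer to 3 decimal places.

p = 32/1425 ≈ 0.022456.
d = −(3/4) ln(1 − 4p/3) = −0.75 ln(1 − 0.029941) = −0.75 ln(0.970059)
  = −0.75 × (-0.030398) = 0.022799 substitutions/site.

0.023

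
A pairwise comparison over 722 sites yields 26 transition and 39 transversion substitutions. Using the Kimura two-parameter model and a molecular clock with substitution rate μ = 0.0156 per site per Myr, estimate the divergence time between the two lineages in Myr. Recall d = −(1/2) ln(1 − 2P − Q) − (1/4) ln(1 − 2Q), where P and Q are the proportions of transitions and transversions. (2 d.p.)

P = 26/722 ≈ 0.036011 and Q = 39/722 ≈ 0.054017.
Under the Kimura two-parameter model, d = −½ ln(1 − 2P − Q) − ¼ ln(1 − 2Q).
1 − 2P − Q = 0.873961, giving −½ ln(0.873961) = 0.067360.
1 − 2Q = 0.891966, giving −¼ ln(0.891966) = 0.028582.
d = 0.067360 + 0.028582 = 0.095942.
Under a molecular clock d = 2μt, so t = d/(2μ) = 0.095942 / (2 × 0.0156) = 3.08 Myr.

3.08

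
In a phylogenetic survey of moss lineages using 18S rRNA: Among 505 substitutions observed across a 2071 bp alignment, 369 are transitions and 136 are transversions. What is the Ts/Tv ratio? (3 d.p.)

R = 369/136 = 2.713235… ≈ 2.713 (to 3 d.p.).

2.713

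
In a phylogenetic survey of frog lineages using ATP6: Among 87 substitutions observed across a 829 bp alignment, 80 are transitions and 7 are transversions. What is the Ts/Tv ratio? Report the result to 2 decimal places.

11.43

R = 80/7 = 11.428571… ≈ 11.43 (to 2 d.p.).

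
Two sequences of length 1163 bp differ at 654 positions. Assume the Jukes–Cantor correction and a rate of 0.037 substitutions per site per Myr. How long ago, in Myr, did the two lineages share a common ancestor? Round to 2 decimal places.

14.04

p = 654/1163 ≈ 0.562339.
d = −(3/4) ln(1 − 4p/3) = −0.75 ln(1 − 0.749785) = −0.75 ln(0.250215)
  = −0.75 × (-1.385435) = 1.039076 substitutions/site.
Under a molecular clock d = 2μt, so t = d/(2μ) = 1.039076 / (2 × 0.037) = 14.04 Myr.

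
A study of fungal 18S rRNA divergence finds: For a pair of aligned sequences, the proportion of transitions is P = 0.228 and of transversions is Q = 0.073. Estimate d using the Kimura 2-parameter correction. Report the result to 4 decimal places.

Under the Kimura two-parameter model, d = −½ ln(1 − 2P − Q) − ¼ ln(1 − 2Q).
1 − 2P − Q = 0.471, giving −½ ln(0.471) = 0.376449.
1 − 2Q = 0.854, giving −¼ ln(0.854) = 0.039456.
d = 0.376449 + 0.039456 = 0.415905.

0.4159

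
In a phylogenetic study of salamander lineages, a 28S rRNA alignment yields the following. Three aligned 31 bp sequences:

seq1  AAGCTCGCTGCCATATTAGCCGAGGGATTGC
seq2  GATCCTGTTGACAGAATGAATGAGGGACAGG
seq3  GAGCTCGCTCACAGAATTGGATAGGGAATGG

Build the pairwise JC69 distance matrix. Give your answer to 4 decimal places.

seq1–seq2: 15/31 sites differ → p ≈ 0.483871, d = −0.75 ln(1 − 0.645161) = 0.777068 ≈ 0.7771.
seq1–seq3: 11/31 sites differ → p ≈ 0.354839, d = −0.75 ln(1 − 0.473119) = 0.480585 ≈ 0.4806.
seq2–seq3: 12/31 sites differ → p ≈ 0.387097, d = −0.75 ln(1 − 0.516129) = 0.544453 ≈ 0.5445.

d(seq1,seq2) = 0.7771, d(seq1,seq3) = 0.4806, d(seq2,seq3) = 0.5445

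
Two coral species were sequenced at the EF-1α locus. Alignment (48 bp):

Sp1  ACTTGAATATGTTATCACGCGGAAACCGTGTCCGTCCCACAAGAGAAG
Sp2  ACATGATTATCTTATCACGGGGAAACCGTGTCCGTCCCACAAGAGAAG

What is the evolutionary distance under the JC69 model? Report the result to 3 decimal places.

The sequences differ at 4 of 48 sites (3, 7, 11, 20), so p = 4/48 ≈ 0.083333.
d = −(3/4) ln(1 − 4p/3) = −0.75 ln(1 − 0.111111) = −0.75 ln(0.888889)
  = −0.75 × (-0.117783) = 0.088337 substitutions/site.

0.088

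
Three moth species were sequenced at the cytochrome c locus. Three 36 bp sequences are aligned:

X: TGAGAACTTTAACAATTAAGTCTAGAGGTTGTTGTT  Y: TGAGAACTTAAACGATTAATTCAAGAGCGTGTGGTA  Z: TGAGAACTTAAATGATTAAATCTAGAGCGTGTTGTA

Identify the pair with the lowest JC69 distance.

Y and Z

X–Y: 8/36 differ, p = 0.222, d = 0.264.
X–Z: 7/36 differ, p = 0.194, d = 0.225.
Y–Z: 4/36 differ, p = 0.111, d = 0.120.
The smallest distance is between Y and Z.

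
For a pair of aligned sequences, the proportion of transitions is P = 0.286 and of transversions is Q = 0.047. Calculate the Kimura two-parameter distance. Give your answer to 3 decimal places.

0.507

Under the Kimura two-parameter model, d = −½ ln(1 − 2P − Q) − ¼ ln(1 − 2Q).
1 − 2P − Q = 0.381, giving −½ ln(0.381) = 0.482478.
1 − 2Q = 0.906, giving −¼ ln(0.906) = 0.024679.
d = 0.482478 + 0.024679 = 0.507157.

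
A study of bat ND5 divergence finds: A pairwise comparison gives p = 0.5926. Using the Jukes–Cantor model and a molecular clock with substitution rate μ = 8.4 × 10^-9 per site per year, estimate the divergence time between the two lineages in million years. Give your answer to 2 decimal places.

d = −(3/4) ln(1 − 4p/3) = −0.75 ln(1 − 0.790133) = −0.75 ln(0.209867)
  = −0.75 × (-1.561281) = 1.170961 substitutions/site.
Under a molecular clock d = 2μt, so t = d/(2μ) = 1.170961 / (2 × 8.4 × 10^-9) = 69.70 million years.

69.70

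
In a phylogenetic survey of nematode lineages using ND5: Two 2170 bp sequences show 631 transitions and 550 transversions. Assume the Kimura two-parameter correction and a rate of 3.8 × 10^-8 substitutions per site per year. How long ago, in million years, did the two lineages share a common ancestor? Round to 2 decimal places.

P = 631/2170 ≈ 0.290783 and Q = 550/2170 ≈ 0.253456.
Under the Kimura two-parameter model, d = −½ ln(1 − 2P − Q) − ¼ ln(1 − 2Q).
1 − 2P − Q = 0.164978, giving −½ ln(0.164978) = 0.900972.
1 − 2Q = 0.493088, giving −¼ ln(0.493088) = 0.176767.
d = 0.900972 + 0.176767 = 1.077739.
Under a molecular clock d = 2μt, so t = d/(2μ) = 1.077739 / (2 × 3.8 × 10^-8) = 14.18 million years.

14.18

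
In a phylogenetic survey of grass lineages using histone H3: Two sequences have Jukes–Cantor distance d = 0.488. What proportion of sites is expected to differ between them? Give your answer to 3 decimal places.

0.359

p = (3/4)(1 − e^(−4d/3)) = 0.75 × (1 − e^(-0.650667)) = 0.75 × (1 − 0.521698) = 0.358727.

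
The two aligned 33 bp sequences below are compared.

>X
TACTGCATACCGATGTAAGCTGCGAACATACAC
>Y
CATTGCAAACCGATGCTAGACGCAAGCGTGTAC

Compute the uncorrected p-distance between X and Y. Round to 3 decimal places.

The sequences differ at 12 of 33 positions.
p = 12/33 = 0.363636… ≈ 0.364 (to 3 d.p.).

0.364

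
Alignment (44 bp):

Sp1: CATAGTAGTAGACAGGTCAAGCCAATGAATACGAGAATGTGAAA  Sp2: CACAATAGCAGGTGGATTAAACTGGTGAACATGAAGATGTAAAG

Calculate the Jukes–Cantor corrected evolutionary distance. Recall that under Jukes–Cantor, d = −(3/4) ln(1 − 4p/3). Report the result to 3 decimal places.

0.591

The sequences differ at 18 of 44 sites, so p = 18/44 ≈ 0.409091.
d = −(3/4) ln(1 − 4p/3) = −0.75 ln(1 − 0.545455) = −0.75 ln(0.454545)
  = −0.75 × (-0.788458) = 0.591344 substitutions/site.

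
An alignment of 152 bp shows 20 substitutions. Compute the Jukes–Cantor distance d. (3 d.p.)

0.145

p = 20/152 ≈ 0.131579.
d = −(3/4) ln(1 − 4p/3) = −0.75 ln(1 − 0.175439) = −0.75 ln(0.824561)
  = −0.75 × (-0.192904) = 0.144678 substitutions/site.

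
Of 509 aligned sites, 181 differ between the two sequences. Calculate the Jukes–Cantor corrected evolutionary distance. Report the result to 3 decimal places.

0.482

p = 181/509 ≈ 0.355599.
d = −(3/4) ln(1 − 4p/3) = −0.75 ln(1 − 0.474132) = −0.75 ln(0.525868)
  = −0.75 × (-0.642705) = 0.482029 substitutions/site.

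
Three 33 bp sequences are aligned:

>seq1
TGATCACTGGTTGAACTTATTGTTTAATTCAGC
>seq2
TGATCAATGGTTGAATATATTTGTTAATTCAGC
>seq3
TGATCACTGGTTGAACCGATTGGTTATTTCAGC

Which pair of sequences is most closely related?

seq1 and seq3

seq1–seq2: 5/33 differ, p = 0.152, d = 0.169.
seq1–seq3: 4/33 differ, p = 0.121, d = 0.132.
seq2–seq3: 6/33 differ, p = 0.182, d = 0.208.
The smallest distance is between seq1 and seq3.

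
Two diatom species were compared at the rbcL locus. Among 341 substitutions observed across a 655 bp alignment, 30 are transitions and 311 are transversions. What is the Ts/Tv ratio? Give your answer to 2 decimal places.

R = 30/311 = 0.096463… ≈ 0.10 (to 2 d.p.).

0.10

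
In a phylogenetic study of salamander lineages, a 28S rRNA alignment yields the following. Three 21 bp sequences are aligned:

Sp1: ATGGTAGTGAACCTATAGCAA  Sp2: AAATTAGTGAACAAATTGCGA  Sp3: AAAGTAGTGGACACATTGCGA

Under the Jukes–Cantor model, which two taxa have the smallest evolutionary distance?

Sp1–Sp2: 7/21 differ, p = 0.333, d = 0.441.
Sp1–Sp3: 7/21 differ, p = 0.333, d = 0.441.
Sp2–Sp3: 3/21 differ, p = 0.143, d = 0.158.
The smallest distance is between Sp2 and Sp3.

Sp2 and Sp3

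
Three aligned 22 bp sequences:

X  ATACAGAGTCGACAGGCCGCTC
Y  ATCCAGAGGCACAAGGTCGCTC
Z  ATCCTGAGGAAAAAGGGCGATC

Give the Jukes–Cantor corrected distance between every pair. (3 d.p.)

X–Y: 6/22 sites differ → p ≈ 0.272727, d = −0.75 ln(1 − 0.363636) = 0.338988 ≈ 0.339.
X–Z: 8/22 sites differ → p ≈ 0.363636, d = −0.75 ln(1 − 0.484848) = 0.497470 ≈ 0.497.
Y–Z: 5/22 sites differ → p ≈ 0.227273, d = −0.75 ln(1 − 0.303031) = 0.270761 ≈ 0.271.

d(X,Y) = 0.339, d(X,Z) = 0.497, d(Y,Z) = 0.271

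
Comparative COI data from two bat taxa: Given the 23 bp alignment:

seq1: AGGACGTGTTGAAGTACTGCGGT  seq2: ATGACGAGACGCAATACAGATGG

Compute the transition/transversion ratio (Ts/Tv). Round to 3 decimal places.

0.250

Transitions are A↔G and C↔T; transversions are all other mismatches.
Transitions: 2. Transversions: 8.
R = 2/8 = 0.250.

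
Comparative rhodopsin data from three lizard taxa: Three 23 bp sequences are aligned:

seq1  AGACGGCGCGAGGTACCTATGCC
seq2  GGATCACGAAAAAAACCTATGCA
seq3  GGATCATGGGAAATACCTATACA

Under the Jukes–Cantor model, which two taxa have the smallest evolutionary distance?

seq2 and seq3

seq1–seq2: 10/23 differ, p = 0.435, d = 0.650.
seq1–seq3: 10/23 differ, p = 0.435, d = 0.650.
seq2–seq3: 5/23 differ, p = 0.217, d = 0.257.
The smallest distance is between seq2 and seq3.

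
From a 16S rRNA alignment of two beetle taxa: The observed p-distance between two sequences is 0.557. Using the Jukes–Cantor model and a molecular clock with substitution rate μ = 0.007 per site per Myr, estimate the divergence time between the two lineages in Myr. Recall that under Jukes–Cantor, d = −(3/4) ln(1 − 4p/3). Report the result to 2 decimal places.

d = −(3/4) ln(1 − 4p/3) = −0.75 ln(1 − 0.742667) = −0.75 ln(0.257333)
  = −0.75 × (-1.357384) = 1.018038 substitutions/site.
Under a molecular clock d = 2μt, so t = d/(2μ) = 1.018038 / (2 × 0.007) = 72.72 Myr.

72.72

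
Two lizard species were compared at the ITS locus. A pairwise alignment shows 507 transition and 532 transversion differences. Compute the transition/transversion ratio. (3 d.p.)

0.953

R = 507/532 = 0.953007… ≈ 0.953 (to 3 d.p.).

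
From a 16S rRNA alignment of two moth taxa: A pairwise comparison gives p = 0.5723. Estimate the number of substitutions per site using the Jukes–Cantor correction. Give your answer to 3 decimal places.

d = −(3/4) ln(1 − 4p/3) = −0.75 ln(1 − 0.763067) = −0.75 ln(0.236933)
  = −0.75 × (-1.439978) = 1.079984 substitutions/site.

1.080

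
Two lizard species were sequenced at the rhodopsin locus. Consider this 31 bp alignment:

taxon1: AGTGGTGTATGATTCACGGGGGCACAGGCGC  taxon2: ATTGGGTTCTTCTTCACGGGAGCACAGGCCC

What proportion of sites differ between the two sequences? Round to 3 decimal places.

0.258

The sequences differ at 8 of 31 positions (sites 2, 6, 7, 9, 11, 12, 21, 30).
p = 8/31 = 0.258064… ≈ 0.258 (to 3 d.p.).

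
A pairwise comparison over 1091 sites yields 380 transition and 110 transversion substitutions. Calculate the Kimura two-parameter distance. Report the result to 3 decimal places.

0.855

P = 380/1091 ≈ 0.348304 and Q = 110/1091 ≈ 0.100825.
Under the Kimura two-parameter model, d = −½ ln(1 − 2P − Q) − ¼ ln(1 − 2Q).
1 − 2P − Q = 0.202567, giving −½ ln(0.202567) = 0.798342.
1 − 2Q = 0.79835, giving −¼ ln(0.79835) = 0.056302.
d = 0.798342 + 0.056302 = 0.854644.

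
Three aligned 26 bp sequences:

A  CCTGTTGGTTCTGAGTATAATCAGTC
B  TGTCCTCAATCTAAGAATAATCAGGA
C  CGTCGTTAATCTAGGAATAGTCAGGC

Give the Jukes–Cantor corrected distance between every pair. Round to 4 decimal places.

d(A,B) = 0.6228, d(A,C) = 0.6228, d(B,C) = 0.2758

A–B: 11/26 sites differ → p ≈ 0.423077, d = −0.75 ln(1 − 0.564103) = 0.622762 ≈ 0.6228.
A–C: 11/26 sites differ → p ≈ 0.423077, d = −0.75 ln(1 − 0.564103) = 0.622762 ≈ 0.6228.
B–C: 6/26 sites differ → p ≈ 0.230769, d = −0.75 ln(1 − 0.307692) = 0.275793 ≈ 0.2758.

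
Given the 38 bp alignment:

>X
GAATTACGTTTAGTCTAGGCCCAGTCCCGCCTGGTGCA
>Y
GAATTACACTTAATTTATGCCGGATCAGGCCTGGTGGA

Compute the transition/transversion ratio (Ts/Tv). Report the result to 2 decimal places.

1.20

Transitions are A↔G and C↔T; transversions are all other mismatches.
Transitions: 6. Transversions: 5.
R = 6/5 = 1.20.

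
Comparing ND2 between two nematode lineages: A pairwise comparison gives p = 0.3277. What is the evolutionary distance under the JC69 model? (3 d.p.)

0.431

d = −(3/4) ln(1 − 4p/3) = −0.75 ln(1 − 0.436933) = −0.75 ln(0.563067)
  = −0.75 × (-0.574357) = 0.430768 substitutions/site.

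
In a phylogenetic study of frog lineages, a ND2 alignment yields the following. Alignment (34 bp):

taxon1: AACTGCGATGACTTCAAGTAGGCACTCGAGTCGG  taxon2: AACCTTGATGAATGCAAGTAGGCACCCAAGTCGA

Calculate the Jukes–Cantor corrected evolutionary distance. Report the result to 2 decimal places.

The sequences differ at 8 of 34 sites (4, 5, 6, 12, 14, 26, 28, 34), so p = 8/34 ≈ 0.235294.
d = −(3/4) ln(1 − 4p/3) = −0.75 ln(1 − 0.313725) = −0.75 ln(0.686275)
  = −0.75 × (-0.376477) = 0.282358 substitutions/site.

0.28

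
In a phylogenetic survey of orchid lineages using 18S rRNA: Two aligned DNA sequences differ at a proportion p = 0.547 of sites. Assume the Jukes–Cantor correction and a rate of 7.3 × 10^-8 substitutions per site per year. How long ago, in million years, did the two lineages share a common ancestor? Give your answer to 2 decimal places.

6.71

d = −(3/4) ln(1 − 4p/3) = −0.75 ln(1 − 0.729333) = −0.75 ln(0.270667)
  = −0.75 × (-1.306866) = 0.980150 substitutions/site.
Under a molecular clock d = 2μt, so t = d/(2μ) = 0.980150 / (2 × 7.3 × 10^-8) = 6.71 million years.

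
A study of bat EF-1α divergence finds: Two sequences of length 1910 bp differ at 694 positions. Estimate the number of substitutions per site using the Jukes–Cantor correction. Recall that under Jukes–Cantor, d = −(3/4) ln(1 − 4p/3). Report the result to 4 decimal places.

p = 694/1910 ≈ 0.363351.
d = −(3/4) ln(1 − 4p/3) = −0.75 ln(1 − 0.484468) = −0.75 ln(0.515532)
  = −0.75 × (-0.662556) = 0.496917 substitutions/site.

0.4969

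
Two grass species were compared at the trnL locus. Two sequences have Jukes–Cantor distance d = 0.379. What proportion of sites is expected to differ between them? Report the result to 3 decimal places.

0.298

p = (3/4)(1 − e^(−4d/3)) = 0.75 × (1 − e^(-0.505333)) = 0.75 × (1 − 0.603305) = 0.297521.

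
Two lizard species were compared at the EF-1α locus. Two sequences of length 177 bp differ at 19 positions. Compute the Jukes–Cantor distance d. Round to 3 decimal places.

p = 19/177 ≈ 0.107345.
d = −(3/4) ln(1 − 4p/3) = −0.75 ln(1 − 0.143127) = −0.75 ln(0.856873)
  = −0.75 × (-0.154466) = 0.115850 substitutions/site.

0.116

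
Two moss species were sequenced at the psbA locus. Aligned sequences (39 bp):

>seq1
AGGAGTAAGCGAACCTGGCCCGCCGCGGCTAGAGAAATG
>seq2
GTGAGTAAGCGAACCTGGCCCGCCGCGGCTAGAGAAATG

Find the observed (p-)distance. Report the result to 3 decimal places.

The sequences differ at 2 of 39 positions (sites 1, 2).
p = 2/39 = 0.051282… ≈ 0.051 (to 3 d.p.).

0.051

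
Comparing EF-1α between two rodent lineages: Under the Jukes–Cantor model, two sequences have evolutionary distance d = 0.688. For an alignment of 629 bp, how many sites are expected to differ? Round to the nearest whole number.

Invert JC69: p = (3/4)(1 − e^(−4d/3)) = 0.75 × (1 − e^(-0.917333)) = 0.75 × (1 − 0.399583) = 0.450313.
Expected differing sites = pL ≈ 0.450313 × 629 = 283.246877 ≈ 283.

283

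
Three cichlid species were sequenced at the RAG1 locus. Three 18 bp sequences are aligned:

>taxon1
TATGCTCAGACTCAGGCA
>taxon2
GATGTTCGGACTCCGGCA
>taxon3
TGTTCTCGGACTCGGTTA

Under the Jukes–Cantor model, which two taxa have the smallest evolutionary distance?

taxon1–taxon2: 4/18 differ, p = 0.222, d = 0.264.
taxon1–taxon3: 6/18 differ, p = 0.333, d = 0.441.
taxon2–taxon3: 7/18 differ, p = 0.389, d = 0.548.
The smallest distance is between taxon1 and taxon2.

taxon1 and taxon2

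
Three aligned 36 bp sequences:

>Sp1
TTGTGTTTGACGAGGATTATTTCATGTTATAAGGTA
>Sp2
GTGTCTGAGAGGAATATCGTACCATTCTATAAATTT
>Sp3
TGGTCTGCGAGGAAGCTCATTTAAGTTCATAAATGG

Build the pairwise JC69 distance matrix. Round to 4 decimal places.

Sp1–Sp2: 16/36 sites differ → p ≈ 0.444444, d = −0.75 ln(1 − 0.592592) = 0.673455 ≈ 0.6735.
Sp1–Sp3: 16/36 sites differ → p ≈ 0.444444, d = −0.75 ln(1 − 0.592592) = 0.673455 ≈ 0.6735.
Sp2–Sp3: 14/36 sites differ → p ≈ 0.388889, d = −0.75 ln(1 − 0.518519) = 0.548166 ≈ 0.5482.

d(Sp1,Sp2) = 0.6735, d(Sp1,Sp3) = 0.6735, d(Sp2,Sp3) = 0.5482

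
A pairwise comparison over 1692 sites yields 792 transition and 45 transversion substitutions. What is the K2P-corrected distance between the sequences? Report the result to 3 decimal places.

1.659

P = 792/1692 ≈ 0.468085 and Q = 45/1692 ≈ 0.026596.
Under the Kimura two-parameter model, d = −½ ln(1 − 2P − Q) − ¼ ln(1 − 2Q).
1 − 2P − Q = 0.037234, giving −½ ln(0.037234) = 1.645266.
1 − 2Q = 0.946808, giving −¼ ln(0.946808) = 0.013665.
d = 1.645266 + 0.013665 = 1.658931.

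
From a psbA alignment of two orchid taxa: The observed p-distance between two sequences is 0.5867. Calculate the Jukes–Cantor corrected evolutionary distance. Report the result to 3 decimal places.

1.143

d = −(3/4) ln(1 − 4p/3) = −0.75 ln(1 − 0.782267) = −0.75 ln(0.217733)
  = −0.75 × (-1.524486) = 1.143365 substitutions/site.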